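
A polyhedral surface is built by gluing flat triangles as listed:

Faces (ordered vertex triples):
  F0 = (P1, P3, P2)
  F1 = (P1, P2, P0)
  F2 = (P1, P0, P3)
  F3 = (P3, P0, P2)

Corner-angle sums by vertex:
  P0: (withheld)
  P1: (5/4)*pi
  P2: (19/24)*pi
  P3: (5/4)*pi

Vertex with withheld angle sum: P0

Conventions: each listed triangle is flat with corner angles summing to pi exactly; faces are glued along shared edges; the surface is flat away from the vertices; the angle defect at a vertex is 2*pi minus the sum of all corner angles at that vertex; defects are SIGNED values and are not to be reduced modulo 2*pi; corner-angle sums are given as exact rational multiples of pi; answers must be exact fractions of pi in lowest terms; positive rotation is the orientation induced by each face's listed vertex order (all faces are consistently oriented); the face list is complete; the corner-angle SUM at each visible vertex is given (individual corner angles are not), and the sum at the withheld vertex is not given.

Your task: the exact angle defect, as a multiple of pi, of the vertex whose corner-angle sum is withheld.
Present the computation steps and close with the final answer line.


V = 4, E = 6, F = 4; chi = V - E + F = 2
Gauss-Bonnet: total defect = 2*pi*chi = 4*pi; visible defects sum to (65/24)*pi

Answer: defect(P0) = (31/24)*pi


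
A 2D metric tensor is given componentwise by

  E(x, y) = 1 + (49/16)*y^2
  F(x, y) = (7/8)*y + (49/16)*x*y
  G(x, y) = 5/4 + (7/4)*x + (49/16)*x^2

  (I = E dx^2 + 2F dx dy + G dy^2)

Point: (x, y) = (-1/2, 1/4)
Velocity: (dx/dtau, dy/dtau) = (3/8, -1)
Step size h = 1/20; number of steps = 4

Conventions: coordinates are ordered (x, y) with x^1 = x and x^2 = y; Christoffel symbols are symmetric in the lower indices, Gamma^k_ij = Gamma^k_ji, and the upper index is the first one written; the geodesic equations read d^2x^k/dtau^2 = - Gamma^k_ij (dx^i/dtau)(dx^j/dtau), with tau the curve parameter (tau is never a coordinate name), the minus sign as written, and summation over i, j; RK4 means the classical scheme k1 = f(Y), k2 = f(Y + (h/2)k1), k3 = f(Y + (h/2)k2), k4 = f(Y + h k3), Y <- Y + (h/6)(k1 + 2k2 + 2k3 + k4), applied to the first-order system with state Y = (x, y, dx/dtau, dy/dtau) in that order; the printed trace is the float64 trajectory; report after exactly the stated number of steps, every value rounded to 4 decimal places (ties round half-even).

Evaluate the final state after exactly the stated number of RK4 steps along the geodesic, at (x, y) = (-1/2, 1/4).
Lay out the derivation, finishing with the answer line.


f(Y) = (dx/dtau, dy/dtau, -Gamma^x_ij Y'^i Y'^j, -Gamma^y_ij Y'^i Y'^j) with the Gammas evaluated at the stage position; h = 0.050000; intermediate values shown to 6 dp
step 0: x = -0.5000, y = 0.2500, dx/dtau = 0.3750, dy/dtau = -1.0000
step 1:
  k1: at (x, y) = (-0.500000, 0.250000), (dx/dtau, dy/dtau) = (0.375000, -1.000000); Gamma_xxx = 0.000000, Gamma_xxy = 0.574780, Gamma_xyy = 0.000000, Gamma_yxx = 0.000000, Gamma_yxy = -0.492669, Gamma_yyy = 0.000000; k1 = (0.375000, -1.000000, 0.431085, -0.369501)
  k2: at (x, y) = (-0.490625, 0.225000), (dx/dtau, dy/dtau) = (0.385777, -1.009238); Gamma_xxx = 0.000000, Gamma_xxy = 0.536808, Gamma_xyy = 0.000000, Gamma_yxx = 0.000000, Gamma_yxy = -0.488879, Gamma_yyy = 0.000000; k2 = (0.385777, -1.009238, 0.418003, -0.380681)
  k3: at (x, y) = (-0.490356, 0.224769), (dx/dtau, dy/dtau) = (0.385450, -1.009517); Gamma_xxx = 0.000000, Gamma_xxy = 0.536532, Gamma_xyy = 0.000000, Gamma_yxx = 0.000000, Gamma_yxy = -0.488486, Gamma_yyy = 0.000000; k3 = (0.385450, -1.009517, 0.417549, -0.380158)
  k4: at (x, y) = (-0.480727, 0.199524), (dx/dtau, dy/dtau) = (0.395877, -1.019008); Gamma_xxx = 0.000000, Gamma_xxy = 0.493419, Gamma_xyy = 0.000000, Gamma_yxx = 0.000000, Gamma_yxy = -0.482264, Gamma_yyy = 0.000000; k4 = (0.395877, -1.019008, 0.398093, -0.389092)
  Y <- Y + (h/6)(k1 + 2k2 + 2k3 + k4): x = -0.4807, y = 0.1995, dx/dtau = 0.3958, dy/dtau = -1.0190
step 2:
  k1: at (x, y) = (-0.480722, 0.199529), (dx/dtau, dy/dtau) = (0.395836, -1.019002); Gamma_xxx = 0.000000, Gamma_xxy = 0.493431, Gamma_xyy = 0.000000, Gamma_yxx = 0.000000, Gamma_yxy = -0.482251, Gamma_yyy = 0.000000; k1 = (0.395836, -1.019002, 0.398058, -0.389039)
  k2: at (x, y) = (-0.470826, 0.174054), (dx/dtau, dy/dtau) = (0.405787, -1.028728); Gamma_xxx = 0.000000, Gamma_xxy = 0.445046, Gamma_xyy = 0.000000, Gamma_yxx = 0.000000, Gamma_yxy = -0.473321, Gamma_yyy = 0.000000; k2 = (0.405787, -1.028728, 0.371564, -0.395171)
  k3: at (x, y) = (-0.470578, 0.173811), (dx/dtau, dy/dtau) = (0.405125, -1.028882); Gamma_xxx = 0.000000, Gamma_xxy = 0.444625, Gamma_xyy = 0.000000, Gamma_yxx = 0.000000, Gamma_yxy = -0.472899, Gamma_yyy = 0.000000; k3 = (0.405125, -1.028882, 0.370662, -0.394232)
  k4: at (x, y) = (-0.460466, 0.148085), (dx/dtau, dy/dtau) = (0.414369, -1.038714); Gamma_xxx = 0.000000, Gamma_xxy = 0.390728, Gamma_xyy = 0.000000, Gamma_yxx = 0.000000, Gamma_yxy = -0.461089, Gamma_yyy = 0.000000; k4 = (0.414369, -1.038714, 0.336347, -0.396915)
  Y <- Y + (h/6)(k1 + 2k2 + 2k3 + k4): x = -0.4605, y = 0.1481, dx/dtau = 0.4143, dy/dtau = -1.0387
step 3:
  k1: at (x, y) = (-0.460455, 0.148088), (dx/dtau, dy/dtau) = (0.414326, -1.038709); Gamma_xxx = 0.000000, Gamma_xxy = 0.390738, Gamma_xyy = 0.000000, Gamma_yxx = 0.000000, Gamma_yxy = -0.461064, Gamma_yyy = 0.000000; k1 = (0.414326, -1.038709, 0.336320, -0.396851)
  k2: at (x, y) = (-0.450097, 0.122120), (dx/dtau, dy/dtau) = (0.422734, -1.048630); Gamma_xxx = 0.000000, Gamma_xxy = 0.331429, Gamma_xyy = 0.000000, Gamma_yxx = 0.000000, Gamma_yxy = -0.446128, Gamma_yyy = 0.000000; k2 = (0.422734, -1.048630, 0.293839, -0.395530)
  k3: at (x, y) = (-0.449887, 0.121872), (dx/dtau, dy/dtau) = (0.421672, -1.048597); Gamma_xxx = 0.000000, Gamma_xxy = 0.330872, Gamma_xyy = 0.000000, Gamma_yxx = 0.000000, Gamma_yxy = -0.445714, Gamma_yyy = 0.000000; k3 = (0.421672, -1.048597, 0.292600, -0.394158)
  k4: at (x, y) = (-0.439372, 0.095658), (dx/dtau, dy/dtau) = (0.428956, -1.058416); Gamma_xxx = 0.000000, Gamma_xxy = 0.266241, Gamma_xyy = 0.000000, Gamma_yxx = 0.000000, Gamma_yxy = -0.427668, Gamma_yyy = 0.000000; k4 = (0.428956, -1.058416, 0.241754, -0.388334)
  Y <- Y + (h/6)(k1 + 2k2 + 2k3 + k4): x = -0.4394, y = 0.0957, dx/dtau = 0.4289, dy/dtau = -1.0584
step 4:
  k1: at (x, y) = (-0.439355, 0.095658), (dx/dtau, dy/dtau) = (0.428917, -1.058413); Gamma_xxx = 0.000000, Gamma_xxy = 0.266245, Gamma_xyy = 0.000000, Gamma_yxx = 0.000000, Gamma_yxy = -0.427626, Gamma_yyy = 0.000000; k1 = (0.428917, -1.058413, 0.241735, -0.388260)
  k2: at (x, y) = (-0.428632, 0.069198), (dx/dtau, dy/dtau) = (0.434961, -1.068120); Gamma_xxx = 0.000000, Gamma_xxy = 0.196727, Gamma_xyy = 0.000000, Gamma_yxx = 0.000000, Gamma_yxy = -0.406310, Gamma_yyy = 0.000000; k2 = (0.434961, -1.068120, 0.182795, -0.377536)
  k3: at (x, y) = (-0.428481, 0.068955), (dx/dtau, dy/dtau) = (0.433487, -1.067852); Gamma_xxx = 0.000000, Gamma_xxy = 0.196080, Gamma_xyy = 0.000000, Gamma_yxx = 0.000000, Gamma_yxy = -0.405969, Gamma_yyy = 0.000000; k3 = (0.433487, -1.067852, 0.181531, -0.375846)
  k4: at (x, y) = (-0.417680, 0.042265), (dx/dtau, dy/dtau) = (0.437994, -1.077206); Gamma_xxx = 0.000000, Gamma_xxy = 0.122249, Gamma_xyy = 0.000000, Gamma_yxx = 0.000000, Gamma_yxy = -0.381700, Gamma_yyy = 0.000000; k4 = (0.437994, -1.077206, 0.115357, -0.360179)
  Y <- Y + (h/6)(k1 + 2k2 + 2k3 + k4): x = -0.4177, y = 0.0423, dx/dtau = 0.4380, dy/dtau = -1.0772

Answer: x = -0.4177, y = 0.0423, dx/dtau = 0.4380, dy/dtau = -1.0772


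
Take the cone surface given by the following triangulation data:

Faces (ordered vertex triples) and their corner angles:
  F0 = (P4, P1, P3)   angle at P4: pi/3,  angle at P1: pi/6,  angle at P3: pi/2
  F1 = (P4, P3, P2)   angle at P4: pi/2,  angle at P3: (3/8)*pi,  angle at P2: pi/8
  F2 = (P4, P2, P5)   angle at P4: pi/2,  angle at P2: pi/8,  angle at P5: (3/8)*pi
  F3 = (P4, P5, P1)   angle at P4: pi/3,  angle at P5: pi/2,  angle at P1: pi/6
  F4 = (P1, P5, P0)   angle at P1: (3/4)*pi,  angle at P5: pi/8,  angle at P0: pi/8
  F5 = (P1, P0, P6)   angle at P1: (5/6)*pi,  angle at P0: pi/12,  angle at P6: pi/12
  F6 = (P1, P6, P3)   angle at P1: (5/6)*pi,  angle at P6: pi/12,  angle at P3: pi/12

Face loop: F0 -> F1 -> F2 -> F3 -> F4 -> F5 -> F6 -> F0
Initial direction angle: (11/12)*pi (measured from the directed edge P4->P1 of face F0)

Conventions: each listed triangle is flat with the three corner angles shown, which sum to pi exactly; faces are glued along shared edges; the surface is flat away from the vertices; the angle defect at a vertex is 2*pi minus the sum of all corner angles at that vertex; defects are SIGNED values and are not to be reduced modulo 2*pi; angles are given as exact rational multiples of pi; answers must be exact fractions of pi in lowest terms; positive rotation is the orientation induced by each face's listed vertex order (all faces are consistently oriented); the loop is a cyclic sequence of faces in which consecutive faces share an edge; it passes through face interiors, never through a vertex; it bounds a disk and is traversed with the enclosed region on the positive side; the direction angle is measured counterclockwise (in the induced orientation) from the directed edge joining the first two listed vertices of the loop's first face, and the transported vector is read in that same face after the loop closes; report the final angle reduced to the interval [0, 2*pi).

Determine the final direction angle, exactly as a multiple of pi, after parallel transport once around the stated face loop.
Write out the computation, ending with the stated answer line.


enclosed vertex P1: corner angles sum to (11/4)*pi, defect = 2*pi - (11/4)*pi = (-3/4)*pi
enclosed vertex P4: corner angles sum to (5/3)*pi, defect = 2*pi - (5/3)*pi = pi/3
final direction = starting direction + enclosed defect total, reduced mod 2*pi (induced orientation)
final angle = (11/12)*pi - (5/12)*pi = pi/2 (mod 2*pi)

Answer: final direction angle = pi/2


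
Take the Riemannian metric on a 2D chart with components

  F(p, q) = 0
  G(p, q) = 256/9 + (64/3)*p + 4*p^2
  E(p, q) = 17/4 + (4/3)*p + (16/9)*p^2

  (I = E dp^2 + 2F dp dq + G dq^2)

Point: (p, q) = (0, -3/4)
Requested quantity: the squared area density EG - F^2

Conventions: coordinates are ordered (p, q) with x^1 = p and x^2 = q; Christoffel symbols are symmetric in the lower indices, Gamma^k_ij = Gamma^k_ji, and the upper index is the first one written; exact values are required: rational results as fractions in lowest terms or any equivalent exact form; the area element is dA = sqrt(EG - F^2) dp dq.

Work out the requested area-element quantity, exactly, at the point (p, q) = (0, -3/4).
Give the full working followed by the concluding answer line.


E = 17/4, F = 0, G = 256/9; EG - F^2 = 1088/9

Answer: EG - F^2 = 1088/9


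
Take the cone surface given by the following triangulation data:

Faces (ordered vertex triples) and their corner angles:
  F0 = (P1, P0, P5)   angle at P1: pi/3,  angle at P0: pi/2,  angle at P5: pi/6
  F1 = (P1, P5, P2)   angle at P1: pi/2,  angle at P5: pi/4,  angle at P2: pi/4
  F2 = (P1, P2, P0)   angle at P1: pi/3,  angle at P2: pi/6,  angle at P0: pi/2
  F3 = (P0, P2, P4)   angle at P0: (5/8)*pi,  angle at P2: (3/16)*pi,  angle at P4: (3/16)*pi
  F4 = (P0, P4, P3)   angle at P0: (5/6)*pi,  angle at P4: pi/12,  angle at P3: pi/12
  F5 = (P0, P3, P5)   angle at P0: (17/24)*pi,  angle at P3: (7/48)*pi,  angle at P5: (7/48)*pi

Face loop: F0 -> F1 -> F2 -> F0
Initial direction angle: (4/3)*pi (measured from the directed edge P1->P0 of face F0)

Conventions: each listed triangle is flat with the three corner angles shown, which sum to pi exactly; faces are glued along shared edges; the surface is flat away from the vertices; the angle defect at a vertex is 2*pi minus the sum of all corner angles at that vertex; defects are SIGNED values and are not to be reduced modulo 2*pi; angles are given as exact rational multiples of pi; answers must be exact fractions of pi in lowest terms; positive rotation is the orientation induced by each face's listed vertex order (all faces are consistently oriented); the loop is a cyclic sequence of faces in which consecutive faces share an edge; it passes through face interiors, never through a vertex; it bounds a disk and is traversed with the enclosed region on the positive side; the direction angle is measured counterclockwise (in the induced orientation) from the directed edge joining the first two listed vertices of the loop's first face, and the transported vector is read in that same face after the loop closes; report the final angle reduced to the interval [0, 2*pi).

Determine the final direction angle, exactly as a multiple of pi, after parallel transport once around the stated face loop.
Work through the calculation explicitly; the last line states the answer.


enclosed vertex P1: corner angles sum to (7/6)*pi, defect = 2*pi - (7/6)*pi = (5/6)*pi
final direction = starting direction + enclosed defect total, reduced mod 2*pi (induced orientation)
final angle = (4/3)*pi + (5/6)*pi = pi/6 (mod 2*pi)

Answer: final direction angle = pi/6


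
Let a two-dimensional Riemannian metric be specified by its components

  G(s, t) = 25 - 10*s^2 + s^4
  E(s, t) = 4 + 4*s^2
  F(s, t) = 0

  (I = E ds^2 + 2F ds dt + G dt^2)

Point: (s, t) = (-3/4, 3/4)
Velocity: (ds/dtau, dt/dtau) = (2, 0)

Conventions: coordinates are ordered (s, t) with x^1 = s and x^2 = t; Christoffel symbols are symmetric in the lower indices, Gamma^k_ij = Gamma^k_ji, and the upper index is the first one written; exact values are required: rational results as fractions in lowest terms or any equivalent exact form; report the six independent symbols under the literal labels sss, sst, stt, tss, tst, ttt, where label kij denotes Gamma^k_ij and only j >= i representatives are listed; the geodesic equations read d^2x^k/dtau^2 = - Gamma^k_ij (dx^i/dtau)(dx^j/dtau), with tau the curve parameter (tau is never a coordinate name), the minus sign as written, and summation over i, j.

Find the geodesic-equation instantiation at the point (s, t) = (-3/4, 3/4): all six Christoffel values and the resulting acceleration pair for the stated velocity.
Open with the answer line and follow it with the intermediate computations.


Answer: Gamma_sss = -12/25, Gamma_sst = 0, Gamma_stt = -213/200, Gamma_tss = 0, Gamma_tst = 24/71, Gamma_ttt = 0; accelerations (d^2s/dtau^2, d^2t/dtau^2) = (48/25, 0)

E = 25/4, F = 0, G = 5041/256 at the point
E_s = -6, E_t = 0, F_s = 0, F_t = 0, G_s = 213/16, G_t = 0
EG - F^2 = 126025/1024;  g^inv = (1024/126025) * [[5041/256, 0], [0, 25/4]]
first-kind symbols [ij,l] = (1/2)(d_i g_jl + d_j g_il - d_l g_ij): [ss,s] = E_s/2 = -3, [ss,t] = F_s - E_t/2 = 0, [st,s] = E_t/2 = 0, [st,t] = G_s/2 = 213/32, [tt,s] = F_t - G_s/2 = -213/32, [tt,t] = G_t/2 = 0
Gamma^s_ij = (G*[ij,s] - F*[ij,t])/(EG - F^2), Gamma^t_ij = (E*[ij,t] - F*[ij,s])/(EG - F^2)
Gamma_sss = -12/25, Gamma_sst = 0, Gamma_stt = -213/200, Gamma_tss = 0, Gamma_tst = 24/71, Gamma_ttt = 0
d^2s/dtau^2 = -(Gamma_sss*(2)^2 + 2*Gamma_sst*(2)*(0) + Gamma_stt*(0)^2) = 48/25
d^2t/dtau^2 = -(Gamma_tss*(2)^2 + 2*Gamma_tst*(2)*(0) + Gamma_ttt*(0)^2) = 0


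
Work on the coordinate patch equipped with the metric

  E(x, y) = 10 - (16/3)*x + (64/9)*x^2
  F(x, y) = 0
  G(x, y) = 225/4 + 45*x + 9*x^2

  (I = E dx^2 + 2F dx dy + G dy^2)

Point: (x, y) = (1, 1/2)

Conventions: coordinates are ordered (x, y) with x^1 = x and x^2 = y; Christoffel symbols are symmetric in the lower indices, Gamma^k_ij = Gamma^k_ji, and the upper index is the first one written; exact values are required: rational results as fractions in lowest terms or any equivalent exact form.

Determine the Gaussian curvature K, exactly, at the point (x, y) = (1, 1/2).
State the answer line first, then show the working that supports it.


Answer: K = 180/19663

E = 106/9, F = 0, G = 441/4, EG - F^2 = 2597/2 at the point
E_x = 80/9, E_y = 0, F_x = 0, F_y = 0, G_x = 63, G_y = 0
E_yy = 0, F_xy = 0, G_xx = 18
Apply the Brioschi formula K = (det M1 - det M2)/(EG - F^2)^2 over the derivative matrices of E, F, G.
M1 = [[-E_yy/2 + F_xy - G_xx/2, E_x/2, F_x - E_y/2], [F_y - G_x/2, E, F], [G_y/2, F, G]] = [[-9, 40/9, 0], [-63/2, 106/9, 0], [0, 0, 441/4]]; det M1 = 7497/2
M2 = [[0, E_y/2, G_x/2], [E_y/2, E, F], [G_x/2, F, G]] = [[0, 0, 63/2], [0, 106/9, 0], [63/2, 0, 441/4]]; det M2 = -23373/2
det M1 - det M2 = 15435; K = 15435 / (2597/2)^2 = 180/19663


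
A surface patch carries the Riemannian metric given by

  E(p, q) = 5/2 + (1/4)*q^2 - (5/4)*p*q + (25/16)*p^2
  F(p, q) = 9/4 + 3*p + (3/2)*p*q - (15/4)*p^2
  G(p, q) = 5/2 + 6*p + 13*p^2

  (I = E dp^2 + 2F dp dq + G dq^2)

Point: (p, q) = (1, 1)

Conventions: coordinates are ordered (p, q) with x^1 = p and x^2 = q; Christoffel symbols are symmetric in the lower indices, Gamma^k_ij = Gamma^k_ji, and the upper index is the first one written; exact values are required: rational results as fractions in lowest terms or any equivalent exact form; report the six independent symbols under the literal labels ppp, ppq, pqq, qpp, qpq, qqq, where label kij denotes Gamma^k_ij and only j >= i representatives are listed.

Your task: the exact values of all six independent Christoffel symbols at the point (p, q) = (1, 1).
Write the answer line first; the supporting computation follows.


Answer: Gamma_ppp = 897/1819, Gamma_ppq = -1794/1819, Gamma_pqq = -9976/1819, Gamma_qpp = -1389/7276, Gamma_qpq = 1604/1819, Gamma_qqq = 1392/1819

E = 49/16, F = 3, G = 43/2 at the point
E_p = 15/8, E_q = -3/4, F_p = -3, F_q = 3/2, G_p = 32, G_q = 0
EG - F^2 = 1819/32;  g^inv = (32/1819) * [[43/2, -3], [-3, 49/16]]
first-kind symbols [ij,l] = (1/2)(d_i g_jl + d_j g_il - d_l g_ij): [pp,p] = E_p/2 = 15/16, [pp,q] = F_p - E_q/2 = -21/8, [pq,p] = E_q/2 = -3/8, [pq,q] = G_p/2 = 16, [qq,p] = F_q - G_p/2 = -29/2, [qq,q] = G_q/2 = 0
Gamma^p_ij = (G*[ij,p] - F*[ij,q])/(EG - F^2), Gamma^q_ij = (E*[ij,q] - F*[ij,p])/(EG - F^2)


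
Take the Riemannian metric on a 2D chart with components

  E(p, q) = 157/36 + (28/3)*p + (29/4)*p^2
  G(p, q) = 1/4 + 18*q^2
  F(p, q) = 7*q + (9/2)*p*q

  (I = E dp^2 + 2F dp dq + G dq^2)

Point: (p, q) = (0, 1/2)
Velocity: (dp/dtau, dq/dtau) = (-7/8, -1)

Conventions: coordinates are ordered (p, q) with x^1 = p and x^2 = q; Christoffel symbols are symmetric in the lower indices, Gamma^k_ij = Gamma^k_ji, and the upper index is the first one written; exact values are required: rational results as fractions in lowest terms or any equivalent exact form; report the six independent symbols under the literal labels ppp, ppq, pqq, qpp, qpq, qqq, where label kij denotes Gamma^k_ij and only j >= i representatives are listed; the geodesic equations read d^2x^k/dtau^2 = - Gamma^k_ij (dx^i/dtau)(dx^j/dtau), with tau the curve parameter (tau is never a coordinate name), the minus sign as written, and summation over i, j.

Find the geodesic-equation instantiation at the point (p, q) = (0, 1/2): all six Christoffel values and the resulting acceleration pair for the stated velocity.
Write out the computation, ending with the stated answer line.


E = 157/36, F = 7/2, G = 19/4 at the point
E_p = 28/3, E_q = 0, F_p = 9/4, F_q = 7, G_p = 0, G_q = 18
EG - F^2 = 1219/144;  g^inv = (144/1219) * [[19/4, -7/2], [-7/2, 157/36]]
first-kind symbols [ij,l] = (1/2)(d_i g_jl + d_j g_il - d_l g_ij): [pp,p] = E_p/2 = 14/3, [pp,q] = F_p - E_q/2 = 9/4, [pq,p] = E_q/2 = 0, [pq,q] = G_p/2 = 0, [qq,p] = F_q - G_p/2 = 7, [qq,q] = G_q/2 = 9
Gamma^p_ij = (G*[ij,p] - F*[ij,q])/(EG - F^2), Gamma^q_ij = (E*[ij,q] - F*[ij,p])/(EG - F^2)
Gamma_ppp = 2058/1219, Gamma_ppq = 0, Gamma_pqq = 252/1219, Gamma_qpp = -939/1219, Gamma_qpq = 0, Gamma_qqq = 2124/1219
d^2p/dtau^2 = -(Gamma_ppp*(-7/8)^2 + 2*Gamma_ppq*(-7/8)*(-1) + Gamma_pqq*(-1)^2) = -58485/39008
d^2q/dtau^2 = -(Gamma_qpp*(-7/8)^2 + 2*Gamma_qpq*(-7/8)*(-1) + Gamma_qqq*(-1)^2) = -89925/78016

Answer: Gamma_ppp = 2058/1219, Gamma_ppq = 0, Gamma_pqq = 252/1219, Gamma_qpp = -939/1219, Gamma_qpq = 0, Gamma_qqq = 2124/1219; accelerations (d^2p/dtau^2, d^2q/dtau^2) = (-58485/39008, -89925/78016)


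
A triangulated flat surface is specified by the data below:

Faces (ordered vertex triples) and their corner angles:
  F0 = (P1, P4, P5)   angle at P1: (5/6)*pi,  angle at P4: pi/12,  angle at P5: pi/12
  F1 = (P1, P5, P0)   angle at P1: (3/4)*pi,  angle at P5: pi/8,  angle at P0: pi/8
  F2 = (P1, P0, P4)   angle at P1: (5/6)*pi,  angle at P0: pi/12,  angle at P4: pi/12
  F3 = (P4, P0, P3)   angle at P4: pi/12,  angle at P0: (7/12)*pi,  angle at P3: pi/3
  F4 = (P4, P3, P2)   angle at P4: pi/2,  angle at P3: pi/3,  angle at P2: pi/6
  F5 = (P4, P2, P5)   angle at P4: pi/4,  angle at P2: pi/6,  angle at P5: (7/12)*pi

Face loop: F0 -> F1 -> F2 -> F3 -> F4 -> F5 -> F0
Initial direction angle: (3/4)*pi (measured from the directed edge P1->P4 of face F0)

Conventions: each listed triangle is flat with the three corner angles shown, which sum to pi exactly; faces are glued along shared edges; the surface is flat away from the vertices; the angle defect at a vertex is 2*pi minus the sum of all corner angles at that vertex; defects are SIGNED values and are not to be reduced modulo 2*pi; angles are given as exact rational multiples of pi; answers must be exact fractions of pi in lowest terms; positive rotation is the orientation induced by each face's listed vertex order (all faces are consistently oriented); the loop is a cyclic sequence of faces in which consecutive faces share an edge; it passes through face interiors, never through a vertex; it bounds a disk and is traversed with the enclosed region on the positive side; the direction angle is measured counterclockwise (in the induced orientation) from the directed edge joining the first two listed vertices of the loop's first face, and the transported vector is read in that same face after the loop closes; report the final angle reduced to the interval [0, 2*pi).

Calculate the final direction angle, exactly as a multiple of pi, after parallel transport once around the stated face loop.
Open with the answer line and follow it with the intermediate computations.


Answer: final direction angle = (4/3)*pi

enclosed vertex P1: corner angles sum to (29/12)*pi, defect = 2*pi - (29/12)*pi = (-5/12)*pi
enclosed vertex P4: corner angles sum to pi, defect = 2*pi - pi = pi
the final direction is the initial angle plus the enclosed defects, taken mod 2*pi in the induced orientation
final angle = (3/4)*pi + (7/12)*pi = (4/3)*pi (mod 2*pi)


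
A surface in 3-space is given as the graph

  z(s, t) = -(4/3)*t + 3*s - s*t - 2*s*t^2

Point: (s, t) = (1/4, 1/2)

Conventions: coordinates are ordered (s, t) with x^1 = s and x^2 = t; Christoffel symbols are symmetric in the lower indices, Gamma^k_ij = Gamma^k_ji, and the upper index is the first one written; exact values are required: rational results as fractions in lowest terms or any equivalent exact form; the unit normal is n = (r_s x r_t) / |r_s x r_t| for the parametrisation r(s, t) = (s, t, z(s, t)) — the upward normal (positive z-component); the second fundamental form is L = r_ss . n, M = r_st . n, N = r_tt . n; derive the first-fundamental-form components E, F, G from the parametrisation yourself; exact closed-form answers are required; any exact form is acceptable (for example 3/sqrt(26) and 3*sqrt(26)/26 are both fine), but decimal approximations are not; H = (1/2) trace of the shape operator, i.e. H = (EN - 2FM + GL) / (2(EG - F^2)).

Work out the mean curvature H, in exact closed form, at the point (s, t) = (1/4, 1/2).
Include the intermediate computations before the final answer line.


z_s = 2, z_t = -25/12, z_ss = 0, z_st = -3, z_tt = -1
E = 5, F = -25/6, G = 769/144; answer radicand W^2 = 1345/144
unnormalised second-form numerators: l = 0, m = -3, n = -1; L = l/sqrt(1345/144), and similarly M = m/sqrt(W^2), N = n/sqrt(W^2)
H = (E*n - 2*F*m + G*l) / (2*(EG - F^2)*sqrt(W^2)); E*n - 2*F*m + G*l = -30, EG - F^2 = 1345/144, so H = (-432/269)/sqrt(1345/144)

Answer: H = -5184*sqrt(1345)/361805


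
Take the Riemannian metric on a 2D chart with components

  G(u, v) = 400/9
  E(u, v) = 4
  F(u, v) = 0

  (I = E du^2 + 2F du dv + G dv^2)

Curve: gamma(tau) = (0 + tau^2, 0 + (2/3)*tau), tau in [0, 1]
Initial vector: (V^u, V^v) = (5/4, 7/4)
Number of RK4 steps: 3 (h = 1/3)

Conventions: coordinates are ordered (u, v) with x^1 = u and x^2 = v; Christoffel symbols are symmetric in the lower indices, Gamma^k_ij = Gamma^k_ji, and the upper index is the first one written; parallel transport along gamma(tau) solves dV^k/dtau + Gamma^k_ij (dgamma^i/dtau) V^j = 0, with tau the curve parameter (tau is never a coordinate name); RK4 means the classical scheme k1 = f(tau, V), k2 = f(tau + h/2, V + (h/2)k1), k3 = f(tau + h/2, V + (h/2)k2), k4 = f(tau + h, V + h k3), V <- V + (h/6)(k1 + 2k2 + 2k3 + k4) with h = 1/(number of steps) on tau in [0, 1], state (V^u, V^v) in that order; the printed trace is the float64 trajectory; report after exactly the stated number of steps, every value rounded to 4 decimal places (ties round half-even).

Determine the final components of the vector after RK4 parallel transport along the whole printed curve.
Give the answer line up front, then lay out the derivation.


Answer: V^u = 1.2500, V^v = 1.7500

gamma'(tau) = (2*tau, 2/3); f(tau, V)^k = -Gamma^k_ij(gamma(tau)) gamma'^i(tau) V^j; h = 1/3; intermediate values shown to 6 dp
curve data and Christoffel symbols at the stage parameters:
  tau = 0.000000: gamma = (0.000000, 0.000000), gamma' = (0.000000, 0.666667); Gamma_uuu = 0.000000, Gamma_uuv = 0.000000, Gamma_uvv = 0.000000, Gamma_vuu = 0.000000, Gamma_vuv = 0.000000, Gamma_vvv = 0.000000
  tau = 0.166667: gamma = (0.027778, 0.111111), gamma' = (0.333333, 0.666667); Gamma_uuu = 0.000000, Gamma_uuv = 0.000000, Gamma_uvv = 0.000000, Gamma_vuu = 0.000000, Gamma_vuv = 0.000000, Gamma_vvv = 0.000000
  tau = 0.333333: gamma = (0.111111, 0.222222), gamma' = (0.666667, 0.666667); Gamma_uuu = 0.000000, Gamma_uuv = 0.000000, Gamma_uvv = 0.000000, Gamma_vuu = 0.000000, Gamma_vuv = 0.000000, Gamma_vvv = 0.000000
  tau = 0.500000: gamma = (0.250000, 0.333333), gamma' = (1.000000, 0.666667); Gamma_uuu = 0.000000, Gamma_uuv = 0.000000, Gamma_uvv = 0.000000, Gamma_vuu = 0.000000, Gamma_vuv = 0.000000, Gamma_vvv = 0.000000
  tau = 0.666667: gamma = (0.444444, 0.444444), gamma' = (1.333333, 0.666667); Gamma_uuu = 0.000000, Gamma_uuv = 0.000000, Gamma_uvv = 0.000000, Gamma_vuu = 0.000000, Gamma_vuv = 0.000000, Gamma_vvv = 0.000000
  tau = 0.833333: gamma = (0.694444, 0.555556), gamma' = (1.666667, 0.666667); Gamma_uuu = 0.000000, Gamma_uuv = 0.000000, Gamma_uvv = 0.000000, Gamma_vuu = 0.000000, Gamma_vuv = 0.000000, Gamma_vvv = 0.000000
  tau = 1.000000: gamma = (1.000000, 0.666667), gamma' = (2.000000, 0.666667); Gamma_uuu = 0.000000, Gamma_uuv = 0.000000, Gamma_uvv = 0.000000, Gamma_vuu = 0.000000, Gamma_vuv = 0.000000, Gamma_vvv = 0.000000
step 0: V^u = 1.2500, V^v = 1.7500
step 1: k1 = (0.000000, 0.000000), k2 = (0.000000, 0.000000), k3 = (0.000000, 0.000000), k4 = (0.000000, 0.000000); V <- V + (h/6)(k1 + 2k2 + 2k3 + k4): V^u = 1.2500, V^v = 1.7500
step 2: k1 = (0.000000, 0.000000), k2 = (0.000000, 0.000000), k3 = (0.000000, 0.000000), k4 = (0.000000, 0.000000); V <- V + (h/6)(k1 + 2k2 + 2k3 + k4): V^u = 1.2500, V^v = 1.7500
step 3: k1 = (0.000000, 0.000000), k2 = (0.000000, 0.000000), k3 = (0.000000, 0.000000), k4 = (0.000000, 0.000000); V <- V + (h/6)(k1 + 2k2 + 2k3 + k4): V^u = 1.2500, V^v = 1.7500


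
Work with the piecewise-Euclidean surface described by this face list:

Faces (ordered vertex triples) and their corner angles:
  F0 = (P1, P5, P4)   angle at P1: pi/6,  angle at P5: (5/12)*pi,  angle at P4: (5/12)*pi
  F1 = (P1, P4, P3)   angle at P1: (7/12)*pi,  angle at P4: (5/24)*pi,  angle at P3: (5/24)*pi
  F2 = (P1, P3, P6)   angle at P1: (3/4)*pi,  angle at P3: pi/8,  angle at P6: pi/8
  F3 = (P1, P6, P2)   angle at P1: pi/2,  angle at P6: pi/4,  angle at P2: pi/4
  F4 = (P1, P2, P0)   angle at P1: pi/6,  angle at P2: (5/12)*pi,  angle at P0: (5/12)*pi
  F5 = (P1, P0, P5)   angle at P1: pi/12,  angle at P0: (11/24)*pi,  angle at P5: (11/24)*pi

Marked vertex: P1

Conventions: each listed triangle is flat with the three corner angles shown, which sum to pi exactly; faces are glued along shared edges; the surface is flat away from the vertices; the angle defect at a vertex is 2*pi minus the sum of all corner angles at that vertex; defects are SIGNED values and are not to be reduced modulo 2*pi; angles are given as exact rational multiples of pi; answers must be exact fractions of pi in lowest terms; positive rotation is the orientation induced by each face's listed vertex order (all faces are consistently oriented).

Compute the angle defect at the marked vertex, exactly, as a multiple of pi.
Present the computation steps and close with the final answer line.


Sum of corner angles at P1: (9/4)*pi
defect = 2*pi - (9/4)*pi

Answer: defect(P1) = -pi/4


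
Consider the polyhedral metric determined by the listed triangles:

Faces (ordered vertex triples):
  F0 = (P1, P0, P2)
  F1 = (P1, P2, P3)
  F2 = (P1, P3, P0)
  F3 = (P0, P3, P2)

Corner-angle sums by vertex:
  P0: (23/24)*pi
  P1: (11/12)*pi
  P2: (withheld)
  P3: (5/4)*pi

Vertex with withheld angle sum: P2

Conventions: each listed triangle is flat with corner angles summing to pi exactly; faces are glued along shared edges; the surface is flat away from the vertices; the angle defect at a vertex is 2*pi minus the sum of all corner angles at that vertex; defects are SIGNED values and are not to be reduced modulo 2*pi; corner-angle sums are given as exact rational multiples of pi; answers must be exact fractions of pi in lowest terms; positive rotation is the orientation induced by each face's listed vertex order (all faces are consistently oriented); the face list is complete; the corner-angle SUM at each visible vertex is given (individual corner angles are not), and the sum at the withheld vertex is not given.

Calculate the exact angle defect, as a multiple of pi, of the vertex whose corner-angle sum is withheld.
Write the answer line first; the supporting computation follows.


Answer: defect(P2) = (9/8)*pi

V = 4, E = 6, F = 4; chi = V - E + F = 2
Gauss-Bonnet: total defect = 2*pi*chi = 4*pi; visible defects sum to (23/8)*pi


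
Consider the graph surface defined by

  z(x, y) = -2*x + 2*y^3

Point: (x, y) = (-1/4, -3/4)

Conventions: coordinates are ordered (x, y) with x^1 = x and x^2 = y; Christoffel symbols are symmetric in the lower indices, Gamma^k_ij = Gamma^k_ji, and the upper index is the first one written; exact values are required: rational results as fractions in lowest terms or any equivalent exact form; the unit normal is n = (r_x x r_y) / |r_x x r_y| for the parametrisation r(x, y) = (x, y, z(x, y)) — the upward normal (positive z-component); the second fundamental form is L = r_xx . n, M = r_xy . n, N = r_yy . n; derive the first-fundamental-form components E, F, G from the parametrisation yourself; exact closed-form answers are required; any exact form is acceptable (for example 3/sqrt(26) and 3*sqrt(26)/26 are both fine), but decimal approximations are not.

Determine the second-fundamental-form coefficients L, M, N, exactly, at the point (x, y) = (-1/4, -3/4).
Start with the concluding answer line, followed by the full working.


Answer: L = 0, M = 0, N = -72*sqrt(1049)/1049

z_x = -2, z_y = 27/8, z_xx = 0, z_xy = 0, z_yy = -9
E = 5, F = -27/4, G = 793/64; answer radicand W^2 = 1049/64
unnormalised second-form numerators: l = 0, m = 0, n = -9; L = l/sqrt(1049/64), and similarly M = m/sqrt(W^2), N = n/sqrt(W^2)


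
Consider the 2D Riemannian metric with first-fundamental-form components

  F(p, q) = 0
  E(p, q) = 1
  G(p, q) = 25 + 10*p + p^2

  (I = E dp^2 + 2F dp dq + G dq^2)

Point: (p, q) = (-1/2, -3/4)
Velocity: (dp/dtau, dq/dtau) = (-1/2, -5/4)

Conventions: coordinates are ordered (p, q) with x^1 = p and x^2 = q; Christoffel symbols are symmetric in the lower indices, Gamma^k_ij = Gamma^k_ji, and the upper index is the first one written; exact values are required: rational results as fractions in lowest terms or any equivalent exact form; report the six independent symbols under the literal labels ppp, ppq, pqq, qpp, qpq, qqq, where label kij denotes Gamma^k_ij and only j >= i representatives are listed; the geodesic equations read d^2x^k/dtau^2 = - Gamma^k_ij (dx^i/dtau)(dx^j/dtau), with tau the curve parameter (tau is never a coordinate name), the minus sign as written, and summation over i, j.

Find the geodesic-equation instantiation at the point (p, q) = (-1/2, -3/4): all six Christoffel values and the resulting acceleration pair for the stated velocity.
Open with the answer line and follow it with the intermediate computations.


Answer: Gamma_ppp = 0, Gamma_ppq = 0, Gamma_pqq = -9/2, Gamma_qpp = 0, Gamma_qpq = 2/9, Gamma_qqq = 0; accelerations (d^2p/dtau^2, d^2q/dtau^2) = (225/32, -5/18)

E = 1, F = 0, G = 81/4 at the point
E_p = 0, E_q = 0, F_p = 0, F_q = 0, G_p = 9, G_q = 0
EG - F^2 = 81/4;  g^inv = (4/81) * [[81/4, 0], [0, 1]]
first-kind symbols [ij,l] = (1/2)(d_i g_jl + d_j g_il - d_l g_ij): [pp,p] = E_p/2 = 0, [pp,q] = F_p - E_q/2 = 0, [pq,p] = E_q/2 = 0, [pq,q] = G_p/2 = 9/2, [qq,p] = F_q - G_p/2 = -9/2, [qq,q] = G_q/2 = 0
Gamma^p_ij = (G*[ij,p] - F*[ij,q])/(EG - F^2), Gamma^q_ij = (E*[ij,q] - F*[ij,p])/(EG - F^2)
Gamma_ppp = 0, Gamma_ppq = 0, Gamma_pqq = -9/2, Gamma_qpp = 0, Gamma_qpq = 2/9, Gamma_qqq = 0
d^2p/dtau^2 = -(Gamma_ppp*(-1/2)^2 + 2*Gamma_ppq*(-1/2)*(-5/4) + Gamma_pqq*(-5/4)^2) = 225/32
d^2q/dtau^2 = -(Gamma_qpp*(-1/2)^2 + 2*Gamma_qpq*(-1/2)*(-5/4) + Gamma_qqq*(-5/4)^2) = -5/18


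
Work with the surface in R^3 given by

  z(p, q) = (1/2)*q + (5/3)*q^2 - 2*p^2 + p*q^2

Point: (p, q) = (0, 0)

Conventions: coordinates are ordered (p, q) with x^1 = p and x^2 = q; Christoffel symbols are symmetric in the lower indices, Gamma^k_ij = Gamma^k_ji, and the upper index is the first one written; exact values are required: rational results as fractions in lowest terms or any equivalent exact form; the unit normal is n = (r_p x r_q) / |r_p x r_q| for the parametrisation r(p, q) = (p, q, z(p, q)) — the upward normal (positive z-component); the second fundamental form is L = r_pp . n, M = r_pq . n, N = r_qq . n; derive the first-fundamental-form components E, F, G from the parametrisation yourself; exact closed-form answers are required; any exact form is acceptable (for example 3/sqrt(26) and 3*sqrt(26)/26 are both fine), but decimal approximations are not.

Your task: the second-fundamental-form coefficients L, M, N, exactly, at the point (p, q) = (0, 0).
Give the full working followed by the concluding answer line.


z_p = 0, z_q = 1/2, z_pp = -4, z_pq = 0, z_qq = 10/3
E = 1, F = 0, G = 5/4; answer radicand W^2 = 5/4
unnormalised second-form numerators: l = -4, m = 0, n = 10/3; L = l/sqrt(5/4), and similarly M = m/sqrt(W^2), N = n/sqrt(W^2)

Answer: L = -8*sqrt(5)/5, M = 0, N = 4*sqrt(5)/3


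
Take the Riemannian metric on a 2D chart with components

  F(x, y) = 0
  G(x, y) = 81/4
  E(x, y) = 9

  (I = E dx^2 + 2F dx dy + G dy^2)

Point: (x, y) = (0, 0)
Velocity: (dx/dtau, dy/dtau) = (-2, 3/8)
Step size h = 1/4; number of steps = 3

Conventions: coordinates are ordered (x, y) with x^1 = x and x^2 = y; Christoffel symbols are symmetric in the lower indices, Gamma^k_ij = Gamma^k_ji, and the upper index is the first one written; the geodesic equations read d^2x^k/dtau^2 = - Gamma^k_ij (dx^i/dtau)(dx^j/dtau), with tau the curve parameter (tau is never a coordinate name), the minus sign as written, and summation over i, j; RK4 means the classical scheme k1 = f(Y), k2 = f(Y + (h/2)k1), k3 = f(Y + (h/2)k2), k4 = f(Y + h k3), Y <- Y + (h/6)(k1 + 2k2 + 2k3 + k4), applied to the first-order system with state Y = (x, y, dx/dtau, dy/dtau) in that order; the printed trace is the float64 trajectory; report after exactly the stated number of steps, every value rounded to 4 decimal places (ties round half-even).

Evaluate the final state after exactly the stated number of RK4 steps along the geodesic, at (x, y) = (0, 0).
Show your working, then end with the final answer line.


f(Y) = (dx/dtau, dy/dtau, -Gamma^x_ij Y'^i Y'^j, -Gamma^y_ij Y'^i Y'^j) with the Gammas evaluated at the stage position; h = 0.250000; intermediate values shown to 6 dp
step 0: x = 0.0000, y = 0.0000, dx/dtau = -2.0000, dy/dtau = 0.3750
step 1:
  k1: at (x, y) = (0.000000, 0.000000), (dx/dtau, dy/dtau) = (-2.000000, 0.375000); Gamma_xxx = 0.000000, Gamma_xxy = 0.000000, Gamma_xyy = 0.000000, Gamma_yxx = 0.000000, Gamma_yxy = 0.000000, Gamma_yyy = 0.000000; k1 = (-2.000000, 0.375000, 0.000000, 0.000000)
  k2: at (x, y) = (-0.250000, 0.046875), (dx/dtau, dy/dtau) = (-2.000000, 0.375000); Gamma_xxx = 0.000000, Gamma_xxy = 0.000000, Gamma_xyy = 0.000000, Gamma_yxx = 0.000000, Gamma_yxy = 0.000000, Gamma_yyy = 0.000000; k2 = (-2.000000, 0.375000, 0.000000, 0.000000)
  k3: at (x, y) = (-0.250000, 0.046875), (dx/dtau, dy/dtau) = (-2.000000, 0.375000); Gamma_xxx = 0.000000, Gamma_xxy = 0.000000, Gamma_xyy = 0.000000, Gamma_yxx = 0.000000, Gamma_yxy = 0.000000, Gamma_yyy = 0.000000; k3 = (-2.000000, 0.375000, 0.000000, 0.000000)
  k4: at (x, y) = (-0.500000, 0.093750), (dx/dtau, dy/dtau) = (-2.000000, 0.375000); Gamma_xxx = 0.000000, Gamma_xxy = 0.000000, Gamma_xyy = 0.000000, Gamma_yxx = 0.000000, Gamma_yxy = 0.000000, Gamma_yyy = 0.000000; k4 = (-2.000000, 0.375000, 0.000000, 0.000000)
  Y <- Y + (h/6)(k1 + 2k2 + 2k3 + k4): x = -0.5000, y = 0.0938, dx/dtau = -2.0000, dy/dtau = 0.3750
step 2:
  k1: at (x, y) = (-0.500000, 0.093750), (dx/dtau, dy/dtau) = (-2.000000, 0.375000); Gamma_xxx = 0.000000, Gamma_xxy = 0.000000, Gamma_xyy = 0.000000, Gamma_yxx = 0.000000, Gamma_yxy = 0.000000, Gamma_yyy = 0.000000; k1 = (-2.000000, 0.375000, 0.000000, 0.000000)
  k2: at (x, y) = (-0.750000, 0.140625), (dx/dtau, dy/dtau) = (-2.000000, 0.375000); Gamma_xxx = 0.000000, Gamma_xxy = 0.000000, Gamma_xyy = 0.000000, Gamma_yxx = 0.000000, Gamma_yxy = 0.000000, Gamma_yyy = 0.000000; k2 = (-2.000000, 0.375000, 0.000000, 0.000000)
  k3: at (x, y) = (-0.750000, 0.140625), (dx/dtau, dy/dtau) = (-2.000000, 0.375000); Gamma_xxx = 0.000000, Gamma_xxy = 0.000000, Gamma_xyy = 0.000000, Gamma_yxx = 0.000000, Gamma_yxy = 0.000000, Gamma_yyy = 0.000000; k3 = (-2.000000, 0.375000, 0.000000, 0.000000)
  k4: at (x, y) = (-1.000000, 0.187500), (dx/dtau, dy/dtau) = (-2.000000, 0.375000); Gamma_xxx = 0.000000, Gamma_xxy = 0.000000, Gamma_xyy = 0.000000, Gamma_yxx = 0.000000, Gamma_yxy = 0.000000, Gamma_yyy = 0.000000; k4 = (-2.000000, 0.375000, 0.000000, 0.000000)
  Y <- Y + (h/6)(k1 + 2k2 + 2k3 + k4): x = -1.0000, y = 0.1875, dx/dtau = -2.0000, dy/dtau = 0.3750
step 3:
  k1: at (x, y) = (-1.000000, 0.187500), (dx/dtau, dy/dtau) = (-2.000000, 0.375000); Gamma_xxx = 0.000000, Gamma_xxy = 0.000000, Gamma_xyy = 0.000000, Gamma_yxx = 0.000000, Gamma_yxy = 0.000000, Gamma_yyy = 0.000000; k1 = (-2.000000, 0.375000, 0.000000, 0.000000)
  k2: at (x, y) = (-1.250000, 0.234375), (dx/dtau, dy/dtau) = (-2.000000, 0.375000); Gamma_xxx = 0.000000, Gamma_xxy = 0.000000, Gamma_xyy = 0.000000, Gamma_yxx = 0.000000, Gamma_yxy = 0.000000, Gamma_yyy = 0.000000; k2 = (-2.000000, 0.375000, 0.000000, 0.000000)
  k3: at (x, y) = (-1.250000, 0.234375), (dx/dtau, dy/dtau) = (-2.000000, 0.375000); Gamma_xxx = 0.000000, Gamma_xxy = 0.000000, Gamma_xyy = 0.000000, Gamma_yxx = 0.000000, Gamma_yxy = 0.000000, Gamma_yyy = 0.000000; k3 = (-2.000000, 0.375000, 0.000000, 0.000000)
  k4: at (x, y) = (-1.500000, 0.281250), (dx/dtau, dy/dtau) = (-2.000000, 0.375000); Gamma_xxx = 0.000000, Gamma_xxy = 0.000000, Gamma_xyy = 0.000000, Gamma_yxx = 0.000000, Gamma_yxy = 0.000000, Gamma_yyy = 0.000000; k4 = (-2.000000, 0.375000, 0.000000, 0.000000)
  Y <- Y + (h/6)(k1 + 2k2 + 2k3 + k4): x = -1.5000, y = 0.2812, dx/dtau = -2.0000, dy/dtau = 0.3750

Answer: x = -1.5000, y = 0.2812, dx/dtau = -2.0000, dy/dtau = 0.3750


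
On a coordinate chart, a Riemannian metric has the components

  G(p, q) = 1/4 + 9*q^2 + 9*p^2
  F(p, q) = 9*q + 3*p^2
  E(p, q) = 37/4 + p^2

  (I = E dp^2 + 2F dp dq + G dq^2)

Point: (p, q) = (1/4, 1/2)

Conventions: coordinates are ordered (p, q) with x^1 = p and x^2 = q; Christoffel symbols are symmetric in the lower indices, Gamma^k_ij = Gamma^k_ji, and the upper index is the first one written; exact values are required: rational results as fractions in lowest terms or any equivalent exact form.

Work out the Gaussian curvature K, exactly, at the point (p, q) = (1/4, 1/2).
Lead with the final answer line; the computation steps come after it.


Answer: K = -110880/175561

E = 149/16, F = 75/16, G = 49/16, EG - F^2 = 419/64 at the point
E_p = 1/2, E_q = 0, F_p = 3/2, F_q = 9, G_p = 9/2, G_q = 9
E_qq = 0, F_pq = 0, G_pp = 18
Compute both Brioschi determinants and normalise by (EG - F^2)^2.
M1 = [[-E_qq/2 + F_pq - G_pp/2, E_p/2, F_p - E_q/2], [F_q - G_p/2, E, F], [G_q/2, F, G]] = [[-9, 1/4, 3/2], [27/4, 149/16, 75/16], [9/2, 75/16, 49/16]]; det M1 = -18999/256
M2 = [[0, E_q/2, G_p/2], [E_q/2, E, F], [G_p/2, F, G]] = [[0, 0, 9/4], [0, 149/16, 75/16], [9/4, 75/16, 49/16]]; det M2 = -12069/256
det M1 - det M2 = -3465/128; K = -3465/128 / (419/64)^2 = -110880/175561
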